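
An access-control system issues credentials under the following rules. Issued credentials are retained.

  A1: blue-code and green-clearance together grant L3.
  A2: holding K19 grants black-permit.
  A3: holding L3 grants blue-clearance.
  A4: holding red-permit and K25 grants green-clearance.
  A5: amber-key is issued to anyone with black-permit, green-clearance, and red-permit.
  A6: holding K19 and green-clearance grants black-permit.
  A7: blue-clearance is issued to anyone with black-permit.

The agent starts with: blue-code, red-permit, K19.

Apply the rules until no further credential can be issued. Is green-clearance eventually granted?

green-clearance would need red-permit and K25 (A4), but K25 is never granted.

No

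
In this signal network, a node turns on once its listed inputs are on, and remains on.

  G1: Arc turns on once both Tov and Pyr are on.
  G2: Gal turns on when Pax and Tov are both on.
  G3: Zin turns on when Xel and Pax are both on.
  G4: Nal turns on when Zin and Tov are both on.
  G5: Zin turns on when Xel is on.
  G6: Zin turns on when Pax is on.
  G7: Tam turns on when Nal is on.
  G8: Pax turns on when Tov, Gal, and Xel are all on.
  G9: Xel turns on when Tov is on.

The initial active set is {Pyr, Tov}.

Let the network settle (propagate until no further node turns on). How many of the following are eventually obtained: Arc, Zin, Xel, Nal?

G9: Tov on → Xel on.
G1: Tov and Pyr on → Arc on.
G5: Xel on → Zin on.
Zin and Tov are on, so Nal turns on (G4).
Arc: reached.
Zin: reached.
Xel: reached.
Nal: reached.
All 4 are reached.

4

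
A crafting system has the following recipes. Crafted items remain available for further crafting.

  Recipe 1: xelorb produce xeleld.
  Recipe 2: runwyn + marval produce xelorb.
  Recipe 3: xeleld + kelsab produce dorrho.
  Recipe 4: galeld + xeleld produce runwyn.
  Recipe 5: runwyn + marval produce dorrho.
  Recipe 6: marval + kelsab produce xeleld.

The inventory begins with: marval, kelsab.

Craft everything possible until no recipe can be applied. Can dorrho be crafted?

marval + kelsab → xeleld (Recipe 6).
xeleld + kelsab → dorrho (Recipe 3).

Yes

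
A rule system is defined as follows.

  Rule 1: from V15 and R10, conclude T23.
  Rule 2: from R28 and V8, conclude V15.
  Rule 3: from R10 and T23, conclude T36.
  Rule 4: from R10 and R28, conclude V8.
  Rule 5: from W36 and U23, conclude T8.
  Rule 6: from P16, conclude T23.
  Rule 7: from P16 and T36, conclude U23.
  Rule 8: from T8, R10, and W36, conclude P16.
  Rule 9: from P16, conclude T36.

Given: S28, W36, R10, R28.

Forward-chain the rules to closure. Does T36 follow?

Yes

From R10 and R28, Rule 4 gives V8.
From R28 and V8, Rule 2 gives V15.
From V15 and R10, Rule 1 gives T23.
From R10 and T23, Rule 3 gives T36.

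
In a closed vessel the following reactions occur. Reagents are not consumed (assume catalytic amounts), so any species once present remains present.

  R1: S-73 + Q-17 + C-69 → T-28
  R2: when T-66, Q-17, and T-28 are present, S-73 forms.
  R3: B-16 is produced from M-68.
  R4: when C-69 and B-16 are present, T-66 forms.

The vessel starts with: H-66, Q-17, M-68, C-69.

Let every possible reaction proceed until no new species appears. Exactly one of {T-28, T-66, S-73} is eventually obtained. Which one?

T-66

M-68 present → B-16 forms (R3).
C-69 and B-16 present → T-66 forms (R4).
S-73 would need T-66, Q-17, and T-28 (R2), but T-28 never forms. T-28 would need S-73, Q-17, and C-69 (R1), but S-73 never forms.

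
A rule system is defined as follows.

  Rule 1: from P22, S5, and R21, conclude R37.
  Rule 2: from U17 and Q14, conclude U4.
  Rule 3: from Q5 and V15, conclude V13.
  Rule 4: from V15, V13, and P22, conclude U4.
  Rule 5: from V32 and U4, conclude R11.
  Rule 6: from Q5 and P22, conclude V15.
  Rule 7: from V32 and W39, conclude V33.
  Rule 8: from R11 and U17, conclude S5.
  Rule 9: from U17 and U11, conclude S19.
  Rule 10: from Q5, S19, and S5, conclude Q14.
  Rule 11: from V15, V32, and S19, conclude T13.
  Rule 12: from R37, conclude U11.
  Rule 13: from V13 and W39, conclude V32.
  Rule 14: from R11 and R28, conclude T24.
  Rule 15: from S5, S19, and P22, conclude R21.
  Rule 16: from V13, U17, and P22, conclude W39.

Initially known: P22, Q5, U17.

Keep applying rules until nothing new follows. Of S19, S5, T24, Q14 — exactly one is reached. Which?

S5

From Q5 and P22, Rule 6 gives V15.
From Q5 and V15, Rule 3 gives V13.
V15, V13, and P22 hold, so U4 follows (Rule 4).
V13, U17, and P22 hold, so W39 follows (Rule 16).
From V13 and W39, Rule 13 gives V32.
From V32 and U4, Rule 5 gives R11.
R11 and U17 hold, so S5 follows (Rule 8).
Q14 would need Q5, S19, and S5 (Rule 10), but S19 is never established. S19 would need U17 and U11 (Rule 9), but U11 is never established. T24 would need R11 and R28 (Rule 14), but R28 is never established.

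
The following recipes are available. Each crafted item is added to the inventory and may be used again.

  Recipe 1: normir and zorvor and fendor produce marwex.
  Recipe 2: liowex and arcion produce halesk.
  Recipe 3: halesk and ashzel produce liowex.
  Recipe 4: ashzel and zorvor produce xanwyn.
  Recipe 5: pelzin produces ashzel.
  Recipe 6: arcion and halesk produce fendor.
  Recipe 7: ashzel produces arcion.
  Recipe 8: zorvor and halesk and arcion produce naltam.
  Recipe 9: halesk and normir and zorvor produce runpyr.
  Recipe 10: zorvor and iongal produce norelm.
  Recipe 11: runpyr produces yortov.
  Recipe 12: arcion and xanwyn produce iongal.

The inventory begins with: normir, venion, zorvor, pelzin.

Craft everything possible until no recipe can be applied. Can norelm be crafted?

Yes

Using Recipe 5, pelzin makes ashzel.
Using Recipe 7, ashzel makes arcion.
Using Recipe 4, ashzel and zorvor make xanwyn.
Using Recipe 12, arcion and xanwyn make iongal.
Using Recipe 10, zorvor and iongal make norelm.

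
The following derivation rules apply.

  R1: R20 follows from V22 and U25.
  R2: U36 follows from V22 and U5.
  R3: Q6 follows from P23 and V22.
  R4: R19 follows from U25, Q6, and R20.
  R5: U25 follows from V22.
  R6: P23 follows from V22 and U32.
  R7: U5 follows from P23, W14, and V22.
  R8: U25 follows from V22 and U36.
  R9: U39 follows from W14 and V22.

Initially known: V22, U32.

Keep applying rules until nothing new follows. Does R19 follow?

From V22 and U32, R6 gives P23.
From V22, R5 gives U25.
From V22 and U25, R1 gives R20.
P23 and V22 hold, so Q6 follows (R3).
From U25, Q6, and R20, R4 gives R19.

Yes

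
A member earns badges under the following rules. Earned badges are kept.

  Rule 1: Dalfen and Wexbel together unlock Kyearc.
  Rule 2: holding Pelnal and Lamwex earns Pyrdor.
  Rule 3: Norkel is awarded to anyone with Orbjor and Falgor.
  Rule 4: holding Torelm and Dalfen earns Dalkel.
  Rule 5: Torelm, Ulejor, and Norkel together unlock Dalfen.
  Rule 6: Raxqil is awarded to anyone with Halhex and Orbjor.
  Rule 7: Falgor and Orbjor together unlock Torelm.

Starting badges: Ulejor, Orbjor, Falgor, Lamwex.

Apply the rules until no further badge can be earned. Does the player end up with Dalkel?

Yes

With Falgor and Orbjor, Torelm is earned (Rule 7).
With Orbjor and Falgor, Norkel is earned (Rule 3).
With Torelm, Ulejor, and Norkel, Dalfen is earned (Rule 5).
With Torelm and Dalfen, Dalkel is earned (Rule 4).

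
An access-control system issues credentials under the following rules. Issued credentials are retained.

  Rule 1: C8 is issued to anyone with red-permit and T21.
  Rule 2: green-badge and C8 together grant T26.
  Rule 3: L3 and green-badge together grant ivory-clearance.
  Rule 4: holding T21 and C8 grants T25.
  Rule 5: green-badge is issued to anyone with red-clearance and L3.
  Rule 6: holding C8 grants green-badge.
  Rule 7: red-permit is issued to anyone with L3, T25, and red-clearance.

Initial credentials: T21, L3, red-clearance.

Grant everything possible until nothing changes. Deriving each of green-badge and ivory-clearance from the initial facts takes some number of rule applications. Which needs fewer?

green-badge: Holding red-clearance and L3 grants green-badge (Rule 5). [1 rule application]
ivory-clearance: Holding red-clearance and L3 grants green-badge (Rule 5). Holding L3 and green-badge grants ivory-clearance (Rule 3). [2 rule applications]
green-badge needs fewer.

green-badge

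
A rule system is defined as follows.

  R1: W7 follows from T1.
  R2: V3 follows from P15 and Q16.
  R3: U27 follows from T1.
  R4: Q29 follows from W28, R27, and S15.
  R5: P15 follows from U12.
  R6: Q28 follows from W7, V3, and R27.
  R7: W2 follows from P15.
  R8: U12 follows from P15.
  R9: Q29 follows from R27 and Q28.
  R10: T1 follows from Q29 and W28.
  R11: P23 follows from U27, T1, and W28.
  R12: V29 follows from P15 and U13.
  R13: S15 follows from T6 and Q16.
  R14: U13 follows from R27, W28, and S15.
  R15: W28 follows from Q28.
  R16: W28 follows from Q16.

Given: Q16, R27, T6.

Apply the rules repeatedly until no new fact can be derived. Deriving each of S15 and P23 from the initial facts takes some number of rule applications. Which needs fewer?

S15: From T6 and Q16, R13 gives S15. [1 rule application]
P23: From T6 and Q16, R13 gives S15. Q16 holds, so W28 follows (R16). W28, R27, and S15 hold, so Q29 follows (R4). Q29 and W28 hold, so T1 follows (R10). From T1, R3 gives U27. U27, T1, and W28 hold, so P23 follows (R11). [6 rule applications]
S15 needs fewer.

S15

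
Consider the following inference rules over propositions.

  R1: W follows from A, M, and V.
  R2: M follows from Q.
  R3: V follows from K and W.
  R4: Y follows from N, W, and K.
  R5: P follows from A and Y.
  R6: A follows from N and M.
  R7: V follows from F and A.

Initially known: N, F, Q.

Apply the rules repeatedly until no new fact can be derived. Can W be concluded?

From Q, R2 gives M.
From N and M, R6 gives A.
From F and A, R7 gives V.
A, M, and V hold, so W follows (R1).

Yes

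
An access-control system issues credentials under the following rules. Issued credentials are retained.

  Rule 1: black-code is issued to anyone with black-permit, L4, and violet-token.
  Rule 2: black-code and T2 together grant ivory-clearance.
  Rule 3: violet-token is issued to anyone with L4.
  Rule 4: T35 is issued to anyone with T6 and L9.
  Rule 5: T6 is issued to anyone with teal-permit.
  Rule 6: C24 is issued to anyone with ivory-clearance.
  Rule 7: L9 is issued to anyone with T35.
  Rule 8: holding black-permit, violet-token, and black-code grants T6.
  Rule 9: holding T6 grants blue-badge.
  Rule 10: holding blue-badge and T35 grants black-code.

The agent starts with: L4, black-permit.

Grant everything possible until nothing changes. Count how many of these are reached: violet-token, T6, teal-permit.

2

Holding L4 grants violet-token (Rule 3).
Holding black-permit, L4, and violet-token grants black-code (Rule 1).
Holding black-permit, violet-token, and black-code grants T6 (Rule 8).
violet-token: reached.
T6: reached.
No rule produces teal-permit, and it is not given.
Reached: violet-token and T6 — 2 of the 3.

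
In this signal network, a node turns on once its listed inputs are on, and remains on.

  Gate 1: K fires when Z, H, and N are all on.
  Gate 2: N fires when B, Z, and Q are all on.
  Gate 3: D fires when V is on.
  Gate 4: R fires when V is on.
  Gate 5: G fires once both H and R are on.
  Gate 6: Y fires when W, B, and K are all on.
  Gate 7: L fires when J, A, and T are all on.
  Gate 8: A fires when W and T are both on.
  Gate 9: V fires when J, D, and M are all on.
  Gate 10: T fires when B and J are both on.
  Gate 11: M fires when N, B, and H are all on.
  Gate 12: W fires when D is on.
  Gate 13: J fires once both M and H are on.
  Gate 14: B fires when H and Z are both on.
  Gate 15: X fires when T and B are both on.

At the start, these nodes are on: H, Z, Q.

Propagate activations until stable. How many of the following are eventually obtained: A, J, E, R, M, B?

3

H and Z are on, so B fires (Gate 14).
B, Z, and Q are on, so N fires (Gate 2).
N, B, and H are on, so M fires (Gate 11).
M and H are on, so J fires (Gate 13).
A would need W and T (Gate 8), but W never turns on.
J: reached.
No rule produces E, and it is not given.
R would need V (Gate 4), but V never turns on.
M: reached.
B: reached.
Reached: J, M, and B — 3 of the 6.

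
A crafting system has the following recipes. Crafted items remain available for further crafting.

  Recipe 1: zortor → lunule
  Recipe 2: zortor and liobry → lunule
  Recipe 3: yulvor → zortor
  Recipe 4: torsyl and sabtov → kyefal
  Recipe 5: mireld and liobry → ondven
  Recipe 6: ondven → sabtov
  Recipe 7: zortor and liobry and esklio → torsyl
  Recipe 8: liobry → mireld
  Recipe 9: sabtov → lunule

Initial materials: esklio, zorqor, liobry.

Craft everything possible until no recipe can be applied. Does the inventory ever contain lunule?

Using Recipe 8, liobry makes mireld.
Using Recipe 5, mireld and liobry make ondven.
ondven → sabtov (Recipe 6).
Using Recipe 9, sabtov makes lunule.

Yes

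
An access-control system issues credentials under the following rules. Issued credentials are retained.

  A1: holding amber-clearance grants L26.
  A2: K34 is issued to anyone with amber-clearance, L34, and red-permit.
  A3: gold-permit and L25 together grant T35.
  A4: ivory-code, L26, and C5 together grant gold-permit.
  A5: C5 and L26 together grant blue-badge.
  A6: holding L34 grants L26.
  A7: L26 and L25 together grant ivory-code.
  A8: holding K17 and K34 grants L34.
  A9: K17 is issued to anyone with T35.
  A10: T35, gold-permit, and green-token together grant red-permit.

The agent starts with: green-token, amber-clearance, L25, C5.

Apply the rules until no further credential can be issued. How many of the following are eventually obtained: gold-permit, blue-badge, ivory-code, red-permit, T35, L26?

Holding amber-clearance grants L26 (A1).
Holding C5 and L26 grants blue-badge (A5).
Holding L26 and L25 grants ivory-code (A7).
Holding ivory-code, L26, and C5 grants gold-permit (A4).
Holding gold-permit and L25 grants T35 (A3).
Holding T35, gold-permit, and green-token grants red-permit (A10).
gold-permit: reached.
blue-badge: reached.
ivory-code: reached.
red-permit: reached.
T35: reached.
L26: reached.
All 6 are reached.

6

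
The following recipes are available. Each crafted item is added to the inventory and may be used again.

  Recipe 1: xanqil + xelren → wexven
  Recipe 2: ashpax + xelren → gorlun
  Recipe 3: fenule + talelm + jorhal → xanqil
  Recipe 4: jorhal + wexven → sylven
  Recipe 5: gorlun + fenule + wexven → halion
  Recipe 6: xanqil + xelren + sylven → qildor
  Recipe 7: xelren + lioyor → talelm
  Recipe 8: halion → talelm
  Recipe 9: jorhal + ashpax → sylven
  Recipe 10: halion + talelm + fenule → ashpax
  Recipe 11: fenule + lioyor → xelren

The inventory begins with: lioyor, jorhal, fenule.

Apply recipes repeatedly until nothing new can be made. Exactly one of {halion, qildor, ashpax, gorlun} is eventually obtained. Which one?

Using Recipe 11, fenule and lioyor make xelren.
Using Recipe 7, xelren and lioyor make talelm.
fenule + talelm + jorhal → xanqil (Recipe 3).
Using Recipe 1, xanqil and xelren make wexven.
jorhal + wexven → sylven (Recipe 4).
Using Recipe 6, xanqil, xelren, and sylven make qildor.
ashpax would need halion, talelm, and fenule (Recipe 10), but halion is never obtained. gorlun would need ashpax and xelren (Recipe 2), but ashpax is never obtained. halion would need gorlun, fenule, and wexven (Recipe 5), but gorlun is never obtained.

qildor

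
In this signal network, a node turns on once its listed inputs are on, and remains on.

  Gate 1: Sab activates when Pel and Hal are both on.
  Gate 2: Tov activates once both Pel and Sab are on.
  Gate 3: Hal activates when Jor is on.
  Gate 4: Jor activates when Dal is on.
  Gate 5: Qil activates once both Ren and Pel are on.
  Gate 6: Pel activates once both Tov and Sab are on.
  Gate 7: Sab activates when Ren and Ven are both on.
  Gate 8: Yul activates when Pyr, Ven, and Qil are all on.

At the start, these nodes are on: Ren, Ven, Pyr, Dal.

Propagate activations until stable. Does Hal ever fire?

Gate 4: Dal on → Jor on.
Gate 3: Jor on → Hal on.

Yes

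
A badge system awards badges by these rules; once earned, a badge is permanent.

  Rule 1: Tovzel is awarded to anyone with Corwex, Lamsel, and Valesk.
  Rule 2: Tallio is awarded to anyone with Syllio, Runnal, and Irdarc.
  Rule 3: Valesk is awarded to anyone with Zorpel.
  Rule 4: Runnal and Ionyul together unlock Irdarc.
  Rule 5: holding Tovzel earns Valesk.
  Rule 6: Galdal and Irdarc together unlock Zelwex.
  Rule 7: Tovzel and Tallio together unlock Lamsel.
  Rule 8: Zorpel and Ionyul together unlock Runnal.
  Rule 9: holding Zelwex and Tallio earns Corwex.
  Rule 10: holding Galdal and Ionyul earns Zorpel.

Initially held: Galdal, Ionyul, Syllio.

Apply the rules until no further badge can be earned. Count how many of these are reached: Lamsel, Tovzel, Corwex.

1

With Galdal and Ionyul, Zorpel is earned (Rule 10).
With Zorpel and Ionyul, Runnal is earned (Rule 8).
With Runnal and Ionyul, Irdarc is earned (Rule 4).
With Syllio, Runnal, and Irdarc, Tallio is earned (Rule 2).
With Galdal and Irdarc, Zelwex is earned (Rule 6).
With Zelwex and Tallio, Corwex is earned (Rule 9).
Lamsel would need Tovzel and Tallio (Rule 7), but Tovzel is never earned.
Tovzel would need Corwex, Lamsel, and Valesk (Rule 1), but Lamsel is never earned.
Corwex: reached.
Reached: Corwex — 1 of the 3.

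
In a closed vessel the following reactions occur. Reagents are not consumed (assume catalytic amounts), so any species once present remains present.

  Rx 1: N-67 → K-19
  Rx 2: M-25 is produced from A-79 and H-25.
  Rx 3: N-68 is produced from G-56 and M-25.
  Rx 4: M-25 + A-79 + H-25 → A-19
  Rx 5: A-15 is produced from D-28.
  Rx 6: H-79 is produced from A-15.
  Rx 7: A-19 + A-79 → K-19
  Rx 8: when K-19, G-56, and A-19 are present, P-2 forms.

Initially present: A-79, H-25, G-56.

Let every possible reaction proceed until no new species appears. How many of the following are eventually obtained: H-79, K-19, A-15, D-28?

A-79 and H-25 present → M-25 forms (Rx 2).
M-25, A-79, and H-25 present → A-19 forms (Rx 4).
A-19 and A-79 present → K-19 forms (Rx 7).
H-79 would need A-15 (Rx 6), but A-15 never forms.
K-19: reached.
A-15 would need D-28 (Rx 5), but D-28 never forms.
No rule produces D-28, and it is not given.
Reached: K-19 — 1 of the 4.

1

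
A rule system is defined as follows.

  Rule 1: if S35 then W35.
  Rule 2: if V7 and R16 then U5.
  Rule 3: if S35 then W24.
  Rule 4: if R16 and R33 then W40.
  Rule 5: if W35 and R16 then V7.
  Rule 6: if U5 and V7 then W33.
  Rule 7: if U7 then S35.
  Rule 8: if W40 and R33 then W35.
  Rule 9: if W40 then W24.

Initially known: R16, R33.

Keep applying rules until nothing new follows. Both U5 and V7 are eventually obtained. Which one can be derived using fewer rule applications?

V7: From R16 and R33, Rule 4 gives W40. W40 and R33 hold, so W35 follows (Rule 8). W35 and R16 hold, so V7 follows (Rule 5). [3 rule applications]
U5: From R16 and R33, Rule 4 gives W40. W40 and R33 hold, so W35 follows (Rule 8). W35 and R16 hold, so V7 follows (Rule 5). From V7 and R16, Rule 2 gives U5. [4 rule applications]
V7 needs fewer.

V7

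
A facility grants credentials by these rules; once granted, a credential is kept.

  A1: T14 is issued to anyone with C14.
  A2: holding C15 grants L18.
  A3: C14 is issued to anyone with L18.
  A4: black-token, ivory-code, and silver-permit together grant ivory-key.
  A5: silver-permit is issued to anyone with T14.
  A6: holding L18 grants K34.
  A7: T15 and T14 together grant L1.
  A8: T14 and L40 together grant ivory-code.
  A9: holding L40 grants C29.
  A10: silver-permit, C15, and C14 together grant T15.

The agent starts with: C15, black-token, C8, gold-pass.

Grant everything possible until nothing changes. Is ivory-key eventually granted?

ivory-key would need black-token, ivory-code, and silver-permit (A4), but ivory-code is never granted.

No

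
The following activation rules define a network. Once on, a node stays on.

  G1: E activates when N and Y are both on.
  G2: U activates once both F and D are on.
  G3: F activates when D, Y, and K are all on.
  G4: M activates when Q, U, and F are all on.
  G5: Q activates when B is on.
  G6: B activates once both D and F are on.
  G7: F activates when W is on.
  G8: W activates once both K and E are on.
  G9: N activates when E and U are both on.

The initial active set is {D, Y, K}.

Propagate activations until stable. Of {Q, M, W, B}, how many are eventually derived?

D, Y, and K are on, so F activates (G3).
F and D are on, so U activates (G2).
G6: D and F on → B on.
G5: B on → Q on.
Q, U, and F are on, so M activates (G4).
Q: reached.
M: reached.
W would need K and E (G8), but E never turns on.
B: reached.
Reached: Q, M, and B — 3 of the 4.

3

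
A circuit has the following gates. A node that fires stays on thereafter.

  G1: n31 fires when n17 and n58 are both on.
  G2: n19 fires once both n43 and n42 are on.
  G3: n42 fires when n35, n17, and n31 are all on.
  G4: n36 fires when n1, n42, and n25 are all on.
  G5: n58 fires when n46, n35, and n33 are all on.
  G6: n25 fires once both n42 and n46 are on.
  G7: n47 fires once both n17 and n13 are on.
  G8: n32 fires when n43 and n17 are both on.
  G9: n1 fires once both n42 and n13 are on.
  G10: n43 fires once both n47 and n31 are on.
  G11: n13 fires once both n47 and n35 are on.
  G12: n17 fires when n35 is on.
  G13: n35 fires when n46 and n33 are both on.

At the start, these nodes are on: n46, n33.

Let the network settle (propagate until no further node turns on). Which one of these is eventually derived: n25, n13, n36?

n25

G13: n46 and n33 on → n35 on.
G5: n46, n35, and n33 on → n58 on.
G12: n35 on → n17 on.
n17 and n58 are on, so n31 fires (G1).
n35, n17, and n31 are on, so n42 fires (G3).
n42 and n46 are on, so n25 fires (G6).
n36 would need n1, n42, and n25 (G4), but n1 never turns on. n13 would need n47 and n35 (G11), but n47 never turns on.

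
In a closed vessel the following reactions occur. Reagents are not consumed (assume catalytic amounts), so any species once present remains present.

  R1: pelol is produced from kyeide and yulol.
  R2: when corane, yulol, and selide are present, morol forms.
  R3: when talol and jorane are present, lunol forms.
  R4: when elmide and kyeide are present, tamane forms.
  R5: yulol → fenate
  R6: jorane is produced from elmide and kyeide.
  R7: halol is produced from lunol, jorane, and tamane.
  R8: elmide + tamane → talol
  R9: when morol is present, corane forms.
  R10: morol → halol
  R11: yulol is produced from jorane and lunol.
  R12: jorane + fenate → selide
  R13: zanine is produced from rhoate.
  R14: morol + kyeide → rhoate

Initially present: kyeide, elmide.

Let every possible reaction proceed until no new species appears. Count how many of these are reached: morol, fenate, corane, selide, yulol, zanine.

3

elmide and kyeide present → tamane forms (R4).
elmide and kyeide present → jorane forms (R6).
elmide and tamane present → talol forms (R8).
talol and jorane present → lunol forms (R3).
jorane and lunol present → yulol forms (R11).
yulol present → fenate forms (R5).
jorane and fenate present → selide forms (R12).
morol would need corane, yulol, and selide (R2), but corane never forms.
fenate: reached.
corane would need morol (R9), but morol never forms.
selide: reached.
yulol: reached.
zanine would need rhoate (R13), but rhoate never forms.
Reached: fenate, selide, and yulol — 3 of the 6.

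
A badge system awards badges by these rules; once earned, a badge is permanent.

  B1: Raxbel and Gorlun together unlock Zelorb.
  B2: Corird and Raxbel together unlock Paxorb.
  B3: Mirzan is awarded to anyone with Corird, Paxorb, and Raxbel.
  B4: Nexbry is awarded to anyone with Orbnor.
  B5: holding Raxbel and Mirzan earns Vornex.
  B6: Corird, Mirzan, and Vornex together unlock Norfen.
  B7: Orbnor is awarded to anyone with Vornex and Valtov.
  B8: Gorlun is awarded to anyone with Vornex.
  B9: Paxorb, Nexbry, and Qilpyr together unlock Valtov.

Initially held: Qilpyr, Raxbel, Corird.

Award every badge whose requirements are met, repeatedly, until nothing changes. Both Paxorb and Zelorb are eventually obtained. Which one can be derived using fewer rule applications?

Paxorb: With Corird and Raxbel, Paxorb is earned (B2). [1 rule application]
Zelorb: With Corird and Raxbel, Paxorb is earned (B2). With Corird, Paxorb, and Raxbel, Mirzan is earned (B3). With Raxbel and Mirzan, Vornex is earned (B5). With Vornex, Gorlun is earned (B8). With Raxbel and Gorlun, Zelorb is earned (B1). [5 rule applications]
Paxorb needs fewer.

Paxorb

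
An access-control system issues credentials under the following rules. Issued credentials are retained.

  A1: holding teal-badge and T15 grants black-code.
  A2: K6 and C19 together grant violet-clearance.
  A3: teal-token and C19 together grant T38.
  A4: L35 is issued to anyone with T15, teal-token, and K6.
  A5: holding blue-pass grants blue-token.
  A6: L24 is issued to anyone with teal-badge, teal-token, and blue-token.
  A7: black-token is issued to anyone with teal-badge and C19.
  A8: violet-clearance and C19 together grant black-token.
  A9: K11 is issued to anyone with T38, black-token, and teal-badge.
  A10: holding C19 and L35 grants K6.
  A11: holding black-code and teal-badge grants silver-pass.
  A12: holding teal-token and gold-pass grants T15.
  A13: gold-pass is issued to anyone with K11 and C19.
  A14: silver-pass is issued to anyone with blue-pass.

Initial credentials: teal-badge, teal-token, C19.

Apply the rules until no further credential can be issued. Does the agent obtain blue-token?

blue-token would need blue-pass (A5), but blue-pass is never granted.

No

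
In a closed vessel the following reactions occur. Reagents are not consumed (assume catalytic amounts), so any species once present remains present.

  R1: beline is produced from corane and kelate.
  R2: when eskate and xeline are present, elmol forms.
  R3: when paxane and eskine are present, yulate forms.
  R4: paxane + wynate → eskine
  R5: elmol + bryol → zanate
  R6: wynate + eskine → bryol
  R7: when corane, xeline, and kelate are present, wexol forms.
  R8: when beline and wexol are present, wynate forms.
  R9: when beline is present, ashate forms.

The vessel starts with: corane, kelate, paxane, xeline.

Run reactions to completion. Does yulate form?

corane and kelate present → beline forms (R1).
corane, xeline, and kelate present → wexol forms (R7).
beline and wexol present → wynate forms (R8).
paxane and wynate present → eskine forms (R4).
paxane and eskine present → yulate forms (R3).

Yes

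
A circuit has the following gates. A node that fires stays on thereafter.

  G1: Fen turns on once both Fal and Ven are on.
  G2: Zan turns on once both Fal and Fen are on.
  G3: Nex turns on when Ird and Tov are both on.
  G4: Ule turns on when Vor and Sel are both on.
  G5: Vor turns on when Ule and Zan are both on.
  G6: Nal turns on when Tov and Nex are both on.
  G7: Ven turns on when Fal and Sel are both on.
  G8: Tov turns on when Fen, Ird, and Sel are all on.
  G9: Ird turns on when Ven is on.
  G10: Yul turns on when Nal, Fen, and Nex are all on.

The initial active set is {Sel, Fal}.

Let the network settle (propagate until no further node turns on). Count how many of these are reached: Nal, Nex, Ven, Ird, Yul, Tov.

6

G7: Fal and Sel on → Ven on.
Fal and Ven are on, so Fen turns on (G1).
G9: Ven on → Ird on.
Fen, Ird, and Sel are on, so Tov turns on (G8).
G3: Ird and Tov on → Nex on.
Tov and Nex are on, so Nal turns on (G6).
Nal, Fen, and Nex are on, so Yul turns on (G10).
Nal: reached.
Nex: reached.
Ven: reached.
Ird: reached.
Yul: reached.
Tov: reached.
All 6 are reached.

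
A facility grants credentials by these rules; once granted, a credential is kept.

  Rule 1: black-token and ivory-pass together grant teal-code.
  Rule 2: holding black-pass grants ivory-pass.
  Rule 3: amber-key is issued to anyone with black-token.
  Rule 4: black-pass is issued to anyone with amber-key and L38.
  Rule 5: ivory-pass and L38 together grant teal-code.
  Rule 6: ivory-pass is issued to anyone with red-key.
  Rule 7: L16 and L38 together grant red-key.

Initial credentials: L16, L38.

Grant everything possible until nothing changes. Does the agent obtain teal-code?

Yes

Holding L16 and L38 grants red-key (Rule 7).
Holding red-key grants ivory-pass (Rule 6).
Holding ivory-pass and L38 grants teal-code (Rule 5).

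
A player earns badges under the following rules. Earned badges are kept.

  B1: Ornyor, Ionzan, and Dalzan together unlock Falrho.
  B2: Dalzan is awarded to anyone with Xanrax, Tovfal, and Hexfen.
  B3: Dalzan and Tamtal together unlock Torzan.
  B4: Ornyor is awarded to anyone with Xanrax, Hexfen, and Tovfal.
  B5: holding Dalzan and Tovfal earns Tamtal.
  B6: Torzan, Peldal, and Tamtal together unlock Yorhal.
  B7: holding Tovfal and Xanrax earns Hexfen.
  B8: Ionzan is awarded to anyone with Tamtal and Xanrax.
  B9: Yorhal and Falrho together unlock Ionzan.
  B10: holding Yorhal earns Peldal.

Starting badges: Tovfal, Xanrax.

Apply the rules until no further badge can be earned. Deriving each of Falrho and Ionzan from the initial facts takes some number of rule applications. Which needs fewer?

Ionzan

Ionzan: With Tovfal and Xanrax, Hexfen is earned (B7). With Xanrax, Tovfal, and Hexfen, Dalzan is earned (B2). With Dalzan and Tovfal, Tamtal is earned (B5). With Tamtal and Xanrax, Ionzan is earned (B8). [4 rule applications]
Falrho: With Tovfal and Xanrax, Hexfen is earned (B7). With Xanrax, Hexfen, and Tovfal, Ornyor is earned (B4). With Xanrax, Tovfal, and Hexfen, Dalzan is earned (B2). With Dalzan and Tovfal, Tamtal is earned (B5). With Tamtal and Xanrax, Ionzan is earned (B8). With Ornyor, Ionzan, and Dalzan, Falrho is earned (B1). [6 rule applications]
Ionzan needs fewer.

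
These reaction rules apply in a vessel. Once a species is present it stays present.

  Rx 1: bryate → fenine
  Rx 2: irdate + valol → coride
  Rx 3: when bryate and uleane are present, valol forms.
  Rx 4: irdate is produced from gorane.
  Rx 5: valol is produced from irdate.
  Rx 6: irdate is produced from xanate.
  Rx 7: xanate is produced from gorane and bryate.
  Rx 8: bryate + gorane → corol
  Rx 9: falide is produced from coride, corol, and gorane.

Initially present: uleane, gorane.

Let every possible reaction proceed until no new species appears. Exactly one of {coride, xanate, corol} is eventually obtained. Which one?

gorane present → irdate forms (Rx 4).
irdate present → valol forms (Rx 5).
irdate and valol present → coride forms (Rx 2).
xanate would need gorane and bryate (Rx 7), but bryate never forms. corol would need bryate and gorane (Rx 8), but bryate never forms.

coride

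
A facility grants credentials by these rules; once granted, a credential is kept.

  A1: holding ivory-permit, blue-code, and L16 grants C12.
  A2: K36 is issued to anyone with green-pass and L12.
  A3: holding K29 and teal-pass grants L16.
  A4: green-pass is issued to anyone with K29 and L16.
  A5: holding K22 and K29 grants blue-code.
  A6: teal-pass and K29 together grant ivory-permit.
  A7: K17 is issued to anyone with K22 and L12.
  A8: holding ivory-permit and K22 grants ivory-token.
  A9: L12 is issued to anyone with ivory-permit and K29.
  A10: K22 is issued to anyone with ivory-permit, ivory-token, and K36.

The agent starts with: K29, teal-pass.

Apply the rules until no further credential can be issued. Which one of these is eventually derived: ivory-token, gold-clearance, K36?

K36

Holding teal-pass and K29 grants ivory-permit (A6).
Holding K29 and teal-pass grants L16 (A3).
Holding ivory-permit and K29 grants L12 (A9).
Holding K29 and L16 grants green-pass (A4).
Holding green-pass and L12 grants K36 (A2).
ivory-token would need ivory-permit and K22 (A8), but K22 is never granted. No rule produces gold-clearance, and it is not given.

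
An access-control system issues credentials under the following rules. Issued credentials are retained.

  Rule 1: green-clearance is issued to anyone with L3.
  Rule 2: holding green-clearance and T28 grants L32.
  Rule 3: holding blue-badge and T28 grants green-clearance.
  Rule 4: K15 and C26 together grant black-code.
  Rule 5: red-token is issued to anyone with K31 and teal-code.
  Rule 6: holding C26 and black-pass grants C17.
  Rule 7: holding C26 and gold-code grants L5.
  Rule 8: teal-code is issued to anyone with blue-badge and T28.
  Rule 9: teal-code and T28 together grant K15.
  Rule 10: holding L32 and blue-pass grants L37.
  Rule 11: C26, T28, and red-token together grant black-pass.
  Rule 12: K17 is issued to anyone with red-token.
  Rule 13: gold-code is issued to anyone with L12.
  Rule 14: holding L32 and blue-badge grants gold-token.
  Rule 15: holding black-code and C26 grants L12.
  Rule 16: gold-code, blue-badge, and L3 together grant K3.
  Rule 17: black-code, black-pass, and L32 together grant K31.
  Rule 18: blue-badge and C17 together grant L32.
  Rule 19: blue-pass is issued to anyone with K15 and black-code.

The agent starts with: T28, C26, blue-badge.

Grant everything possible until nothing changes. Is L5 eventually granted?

Yes

Holding blue-badge and T28 grants teal-code (Rule 8).
Holding teal-code and T28 grants K15 (Rule 9).
Holding K15 and C26 grants black-code (Rule 4).
Holding black-code and C26 grants L12 (Rule 15).
Holding L12 grants gold-code (Rule 13).
Holding C26 and gold-code grants L5 (Rule 7).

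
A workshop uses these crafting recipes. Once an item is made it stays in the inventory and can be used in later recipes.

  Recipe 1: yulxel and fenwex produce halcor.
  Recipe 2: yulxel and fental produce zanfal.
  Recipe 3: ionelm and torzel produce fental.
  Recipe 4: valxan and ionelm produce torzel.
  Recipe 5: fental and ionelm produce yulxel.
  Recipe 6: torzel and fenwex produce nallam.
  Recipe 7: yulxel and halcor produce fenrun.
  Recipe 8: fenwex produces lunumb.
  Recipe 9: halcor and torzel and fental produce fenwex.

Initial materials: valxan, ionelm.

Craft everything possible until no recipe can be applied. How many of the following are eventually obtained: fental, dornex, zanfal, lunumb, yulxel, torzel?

valxan and ionelm → torzel (Recipe 4).
ionelm and torzel → fental (Recipe 3).
Using Recipe 5, fental and ionelm make yulxel.
Using Recipe 2, yulxel and fental make zanfal.
fental: reached.
No rule produces dornex, and it is not given.
zanfal: reached.
lunumb would need fenwex (Recipe 8), but fenwex is never obtained.
yulxel: reached.
torzel: reached.
Reached: fental, zanfal, yulxel, and torzel — 4 of the 6.

4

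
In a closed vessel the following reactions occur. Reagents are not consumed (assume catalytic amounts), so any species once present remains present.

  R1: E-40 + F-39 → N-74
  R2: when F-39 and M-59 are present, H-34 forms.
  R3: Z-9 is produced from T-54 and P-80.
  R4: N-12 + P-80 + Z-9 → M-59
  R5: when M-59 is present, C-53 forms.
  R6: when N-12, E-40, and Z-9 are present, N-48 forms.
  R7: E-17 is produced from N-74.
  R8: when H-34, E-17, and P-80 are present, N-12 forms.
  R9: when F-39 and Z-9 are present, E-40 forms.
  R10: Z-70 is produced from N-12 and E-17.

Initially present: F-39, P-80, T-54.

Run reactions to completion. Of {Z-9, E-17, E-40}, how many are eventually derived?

T-54 and P-80 present → Z-9 forms (R3).
F-39 and Z-9 present → E-40 forms (R9).
E-40 and F-39 present → N-74 forms (R1).
N-74 present → E-17 forms (R7).
Z-9: reached.
E-17: reached.
E-40: reached.
All 3 are reached.

3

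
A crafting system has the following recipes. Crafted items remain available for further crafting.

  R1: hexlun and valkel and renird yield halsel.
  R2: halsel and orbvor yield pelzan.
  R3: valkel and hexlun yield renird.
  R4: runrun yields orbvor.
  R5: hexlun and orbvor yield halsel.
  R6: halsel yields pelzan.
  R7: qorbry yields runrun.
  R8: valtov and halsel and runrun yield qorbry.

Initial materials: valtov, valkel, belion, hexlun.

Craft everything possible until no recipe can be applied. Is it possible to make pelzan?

Using R3, valkel and hexlun make renird.
hexlun and valkel and renird → halsel (R1).
Using R6, halsel makes pelzan.

Yes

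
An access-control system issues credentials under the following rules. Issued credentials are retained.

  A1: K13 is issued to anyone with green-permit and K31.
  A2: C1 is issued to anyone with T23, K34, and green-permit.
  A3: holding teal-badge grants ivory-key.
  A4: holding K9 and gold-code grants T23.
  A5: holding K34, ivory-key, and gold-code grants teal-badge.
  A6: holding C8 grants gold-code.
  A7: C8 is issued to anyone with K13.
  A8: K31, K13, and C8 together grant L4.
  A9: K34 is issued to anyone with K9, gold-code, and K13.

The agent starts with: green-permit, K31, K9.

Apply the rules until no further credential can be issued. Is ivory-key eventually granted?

No

ivory-key would need teal-badge (A3), but teal-badge is never granted.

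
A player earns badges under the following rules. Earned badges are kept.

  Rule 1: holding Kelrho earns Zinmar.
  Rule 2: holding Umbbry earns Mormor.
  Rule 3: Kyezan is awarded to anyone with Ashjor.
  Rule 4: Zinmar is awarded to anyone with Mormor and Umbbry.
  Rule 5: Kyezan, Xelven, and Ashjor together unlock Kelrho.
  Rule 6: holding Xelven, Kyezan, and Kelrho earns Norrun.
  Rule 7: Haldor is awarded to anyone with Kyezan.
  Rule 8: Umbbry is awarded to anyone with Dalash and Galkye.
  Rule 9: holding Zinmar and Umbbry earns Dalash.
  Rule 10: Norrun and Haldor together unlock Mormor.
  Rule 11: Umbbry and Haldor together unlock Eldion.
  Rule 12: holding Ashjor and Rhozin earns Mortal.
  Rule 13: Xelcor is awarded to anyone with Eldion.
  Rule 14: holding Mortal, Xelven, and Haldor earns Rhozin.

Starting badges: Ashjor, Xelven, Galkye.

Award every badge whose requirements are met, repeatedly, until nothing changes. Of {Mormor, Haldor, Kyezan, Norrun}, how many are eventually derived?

4

With Ashjor, Kyezan is earned (Rule 3).
With Kyezan, Haldor is earned (Rule 7).
With Kyezan, Xelven, and Ashjor, Kelrho is earned (Rule 5).
With Xelven, Kyezan, and Kelrho, Norrun is earned (Rule 6).
With Norrun and Haldor, Mormor is earned (Rule 10).
Mormor: reached.
Haldor: reached.
Kyezan: reached.
Norrun: reached.
All 4 are reached.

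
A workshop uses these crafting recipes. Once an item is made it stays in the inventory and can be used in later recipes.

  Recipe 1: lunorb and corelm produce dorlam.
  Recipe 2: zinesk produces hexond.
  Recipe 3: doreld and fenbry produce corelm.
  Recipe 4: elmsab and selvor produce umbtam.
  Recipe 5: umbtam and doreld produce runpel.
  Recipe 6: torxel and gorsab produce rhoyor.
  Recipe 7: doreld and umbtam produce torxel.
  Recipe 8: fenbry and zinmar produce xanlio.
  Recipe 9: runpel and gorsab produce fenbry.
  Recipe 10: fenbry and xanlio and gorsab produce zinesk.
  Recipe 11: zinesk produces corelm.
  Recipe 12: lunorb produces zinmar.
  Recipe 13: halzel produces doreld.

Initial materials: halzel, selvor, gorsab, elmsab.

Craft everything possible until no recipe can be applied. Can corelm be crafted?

Yes

Using Recipe 4, elmsab and selvor make umbtam.
halzel → doreld (Recipe 13).
Using Recipe 5, umbtam and doreld make runpel.
runpel and gorsab → fenbry (Recipe 9).
doreld and fenbry → corelm (Recipe 3).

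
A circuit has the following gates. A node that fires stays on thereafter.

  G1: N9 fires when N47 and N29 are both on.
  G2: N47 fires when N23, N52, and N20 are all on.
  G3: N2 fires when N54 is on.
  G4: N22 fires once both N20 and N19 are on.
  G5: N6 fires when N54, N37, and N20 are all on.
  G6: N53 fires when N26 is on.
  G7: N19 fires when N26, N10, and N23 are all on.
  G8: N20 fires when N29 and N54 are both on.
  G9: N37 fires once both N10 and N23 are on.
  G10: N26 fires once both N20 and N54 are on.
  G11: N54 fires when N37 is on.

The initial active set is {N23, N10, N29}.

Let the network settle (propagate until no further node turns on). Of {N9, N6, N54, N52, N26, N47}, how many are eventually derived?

3

G9: N10 and N23 on → N37 on.
N37 is on, so N54 fires (G11).
N29 and N54 are on, so N20 fires (G8).
G10: N20 and N54 on → N26 on.
N54, N37, and N20 are on, so N6 fires (G5).
N9 would need N47 and N29 (G1), but N47 never turns on.
N6: reached.
N54: reached.
No rule produces N52, and it is not given.
N26: reached.
N47 would need N23, N52, and N20 (G2), but N52 never turns on.
Reached: N6, N54, and N26 — 3 of the 6.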